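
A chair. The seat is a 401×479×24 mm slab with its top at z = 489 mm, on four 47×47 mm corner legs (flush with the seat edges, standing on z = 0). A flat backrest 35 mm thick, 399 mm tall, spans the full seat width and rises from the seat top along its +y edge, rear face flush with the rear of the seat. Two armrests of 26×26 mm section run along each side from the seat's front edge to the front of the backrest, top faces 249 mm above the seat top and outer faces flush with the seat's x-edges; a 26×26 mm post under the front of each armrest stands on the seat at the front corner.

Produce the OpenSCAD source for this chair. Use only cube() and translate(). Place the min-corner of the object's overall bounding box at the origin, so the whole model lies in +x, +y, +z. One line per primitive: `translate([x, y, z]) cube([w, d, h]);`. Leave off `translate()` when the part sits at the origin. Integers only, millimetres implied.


translate([0, 0, 465]) cube([401, 479, 24]);
cube([47, 47, 465]);
translate([354, 0, 0]) cube([47, 47, 465]);
translate([0, 432, 0]) cube([47, 47, 465]);
translate([354, 432, 0]) cube([47, 47, 465]);
translate([0, 444, 489]) cube([401, 35, 399]);
translate([0, 0, 712]) cube([26, 444, 26]);
translate([375, 0, 712]) cube([26, 444, 26]);
translate([0, 0, 489]) cube([26, 26, 223]);
translate([375, 0, 489]) cube([26, 26, 223]);


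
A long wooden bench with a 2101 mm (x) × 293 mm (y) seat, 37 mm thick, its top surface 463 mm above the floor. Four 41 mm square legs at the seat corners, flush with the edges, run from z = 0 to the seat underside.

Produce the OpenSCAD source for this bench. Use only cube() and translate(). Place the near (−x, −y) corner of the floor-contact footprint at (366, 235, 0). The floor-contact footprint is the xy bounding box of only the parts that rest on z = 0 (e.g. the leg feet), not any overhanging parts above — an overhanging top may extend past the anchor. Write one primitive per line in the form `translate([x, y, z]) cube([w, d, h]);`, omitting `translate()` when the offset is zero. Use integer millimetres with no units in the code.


translate([366, 235, 426]) cube([2101, 293, 37]);
translate([366, 235, 0]) cube([41, 41, 426]);
translate([366, 487, 0]) cube([41, 41, 426]);
translate([2426, 235, 0]) cube([41, 41, 426]);
translate([2426, 487, 0]) cube([41, 41, 426]);


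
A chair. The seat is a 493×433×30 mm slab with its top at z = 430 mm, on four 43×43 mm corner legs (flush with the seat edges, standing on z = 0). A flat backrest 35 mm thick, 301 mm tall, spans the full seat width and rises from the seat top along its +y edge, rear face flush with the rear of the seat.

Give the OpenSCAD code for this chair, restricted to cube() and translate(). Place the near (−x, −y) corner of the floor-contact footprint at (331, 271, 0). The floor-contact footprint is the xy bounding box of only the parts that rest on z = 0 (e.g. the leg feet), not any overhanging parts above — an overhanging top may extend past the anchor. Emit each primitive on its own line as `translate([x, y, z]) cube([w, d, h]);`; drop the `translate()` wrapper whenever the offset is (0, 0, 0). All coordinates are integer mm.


translate([331, 271, 400]) cube([493, 433, 30]);
translate([331, 271, 0]) cube([43, 43, 400]);
translate([781, 271, 0]) cube([43, 43, 400]);
translate([331, 661, 0]) cube([43, 43, 400]);
translate([781, 661, 0]) cube([43, 43, 400]);
translate([331, 669, 430]) cube([493, 35, 301]);


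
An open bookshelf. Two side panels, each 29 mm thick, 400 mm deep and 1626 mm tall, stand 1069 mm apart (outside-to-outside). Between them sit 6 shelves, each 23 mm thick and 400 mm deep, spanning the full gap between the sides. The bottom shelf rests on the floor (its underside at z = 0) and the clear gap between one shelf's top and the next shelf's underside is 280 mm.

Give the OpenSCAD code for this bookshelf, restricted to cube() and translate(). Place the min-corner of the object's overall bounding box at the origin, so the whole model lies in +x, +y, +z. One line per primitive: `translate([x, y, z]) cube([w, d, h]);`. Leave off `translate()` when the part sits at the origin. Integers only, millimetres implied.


cube([29, 400, 1626]);
translate([1040, 0, 0]) cube([29, 400, 1626]);
translate([29, 0, 0]) cube([1011, 400, 23]);
translate([29, 0, 303]) cube([1011, 400, 23]);
translate([29, 0, 606]) cube([1011, 400, 23]);
translate([29, 0, 909]) cube([1011, 400, 23]);
translate([29, 0, 1212]) cube([1011, 400, 23]);
translate([29, 0, 1515]) cube([1011, 400, 23]);


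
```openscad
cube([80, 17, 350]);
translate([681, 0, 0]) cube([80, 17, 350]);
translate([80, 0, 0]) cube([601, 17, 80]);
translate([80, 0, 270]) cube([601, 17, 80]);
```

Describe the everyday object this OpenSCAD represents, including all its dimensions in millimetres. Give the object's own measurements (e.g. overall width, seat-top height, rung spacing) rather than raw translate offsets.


A rectangular picture frame lying in the x–z plane (depth along y). The opening is 601 mm wide (x) by 190 mm tall (z), surrounded by a border 80 mm wide on all four sides. The frame is 17 mm deep and is made of two full-height vertical stiles with two horizontal rails fitted between them.


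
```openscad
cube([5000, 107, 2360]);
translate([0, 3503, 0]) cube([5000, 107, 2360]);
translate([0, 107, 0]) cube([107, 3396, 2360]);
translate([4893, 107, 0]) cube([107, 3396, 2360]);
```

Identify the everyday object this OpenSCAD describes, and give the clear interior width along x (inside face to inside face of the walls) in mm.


A house (or room) frame. The interior width is 4786 mm.

Four 2360 mm walls enclosing a rectangle with no floor or roof — a room or house frame. Outside width is 5000 mm and wall thickness is 107 mm, so the interior width is 5000 − 2 × 107 = 4786 mm.


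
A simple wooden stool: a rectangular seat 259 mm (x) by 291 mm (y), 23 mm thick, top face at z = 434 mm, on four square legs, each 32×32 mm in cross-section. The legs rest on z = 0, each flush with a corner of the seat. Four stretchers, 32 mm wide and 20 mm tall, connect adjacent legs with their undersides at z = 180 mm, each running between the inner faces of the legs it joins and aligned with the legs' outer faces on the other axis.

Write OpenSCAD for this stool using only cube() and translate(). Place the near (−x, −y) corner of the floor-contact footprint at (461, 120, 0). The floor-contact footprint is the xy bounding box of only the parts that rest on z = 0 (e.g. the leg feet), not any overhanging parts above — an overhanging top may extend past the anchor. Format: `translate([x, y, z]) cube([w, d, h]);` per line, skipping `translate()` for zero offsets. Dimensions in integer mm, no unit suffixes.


translate([461, 120, 411]) cube([259, 291, 23]);
translate([461, 120, 0]) cube([32, 32, 411]);
translate([688, 120, 0]) cube([32, 32, 411]);
translate([461, 379, 0]) cube([32, 32, 411]);
translate([688, 379, 0]) cube([32, 32, 411]);
translate([493, 120, 180]) cube([195, 32, 20]);
translate([493, 379, 180]) cube([195, 32, 20]);
translate([461, 152, 180]) cube([32, 227, 20]);
translate([688, 152, 180]) cube([32, 227, 20]);


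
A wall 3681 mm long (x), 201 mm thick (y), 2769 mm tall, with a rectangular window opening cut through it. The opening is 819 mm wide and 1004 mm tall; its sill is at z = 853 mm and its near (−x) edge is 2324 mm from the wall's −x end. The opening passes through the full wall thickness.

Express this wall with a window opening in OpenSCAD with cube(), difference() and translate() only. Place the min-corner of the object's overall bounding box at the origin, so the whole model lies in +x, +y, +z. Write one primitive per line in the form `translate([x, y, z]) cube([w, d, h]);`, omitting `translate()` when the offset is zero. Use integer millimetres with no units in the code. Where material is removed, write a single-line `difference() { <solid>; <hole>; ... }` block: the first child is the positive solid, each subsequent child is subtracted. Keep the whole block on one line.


difference() { cube([3681, 201, 2769]); translate([2324, 0, 853]) cube([819, 201, 1004]); }


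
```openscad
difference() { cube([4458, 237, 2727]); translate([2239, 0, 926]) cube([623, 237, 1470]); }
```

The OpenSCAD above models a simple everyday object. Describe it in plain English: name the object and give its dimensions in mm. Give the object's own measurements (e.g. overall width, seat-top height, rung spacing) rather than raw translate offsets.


A wall 4458 mm long (x), 237 mm thick (y), 2727 mm tall, with a rectangular window opening cut through it. The opening is 623 mm wide and 1470 mm tall; its sill is at z = 926 mm and its near (−x) edge is 2239 mm from the wall's −x end. The opening passes through the full wall thickness.


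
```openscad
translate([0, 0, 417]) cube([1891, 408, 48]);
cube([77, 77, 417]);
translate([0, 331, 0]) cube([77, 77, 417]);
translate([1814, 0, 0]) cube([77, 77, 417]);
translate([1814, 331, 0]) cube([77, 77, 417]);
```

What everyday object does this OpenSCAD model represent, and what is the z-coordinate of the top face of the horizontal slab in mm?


A bench. The seat-top height is 465 mm.

A long slab on four corner posts — a bench. The slab sits at z = 417 with thickness 48, so the top is 417 + 48 = 465 mm.


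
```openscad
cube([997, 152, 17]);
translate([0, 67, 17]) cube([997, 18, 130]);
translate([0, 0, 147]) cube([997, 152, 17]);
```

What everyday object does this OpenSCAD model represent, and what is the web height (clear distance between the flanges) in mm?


An I-beam. The web height is 130 mm.

Two wide flanges with a thin centred web — an I-beam. Overall 164 mm minus two 17 mm flanges gives a web of 164 − 2·17 = 130 mm.


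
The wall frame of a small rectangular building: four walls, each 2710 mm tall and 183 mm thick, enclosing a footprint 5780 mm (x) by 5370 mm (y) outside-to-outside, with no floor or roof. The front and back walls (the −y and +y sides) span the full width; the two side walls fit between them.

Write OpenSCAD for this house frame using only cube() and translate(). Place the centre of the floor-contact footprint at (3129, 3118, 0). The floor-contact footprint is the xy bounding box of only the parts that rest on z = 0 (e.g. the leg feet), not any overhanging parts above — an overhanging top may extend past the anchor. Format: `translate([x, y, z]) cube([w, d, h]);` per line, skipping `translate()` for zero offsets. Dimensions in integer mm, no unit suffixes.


translate([239, 433, 0]) cube([5780, 183, 2710]);
translate([239, 5620, 0]) cube([5780, 183, 2710]);
translate([239, 616, 0]) cube([183, 5004, 2710]);
translate([5836, 616, 0]) cube([183, 5004, 2710]);


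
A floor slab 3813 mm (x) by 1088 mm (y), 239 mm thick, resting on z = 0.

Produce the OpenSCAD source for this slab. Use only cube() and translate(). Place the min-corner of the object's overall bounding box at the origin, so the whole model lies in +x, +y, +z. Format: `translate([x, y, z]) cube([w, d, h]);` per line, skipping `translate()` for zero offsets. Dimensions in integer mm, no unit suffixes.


cube([3813, 1088, 239]);


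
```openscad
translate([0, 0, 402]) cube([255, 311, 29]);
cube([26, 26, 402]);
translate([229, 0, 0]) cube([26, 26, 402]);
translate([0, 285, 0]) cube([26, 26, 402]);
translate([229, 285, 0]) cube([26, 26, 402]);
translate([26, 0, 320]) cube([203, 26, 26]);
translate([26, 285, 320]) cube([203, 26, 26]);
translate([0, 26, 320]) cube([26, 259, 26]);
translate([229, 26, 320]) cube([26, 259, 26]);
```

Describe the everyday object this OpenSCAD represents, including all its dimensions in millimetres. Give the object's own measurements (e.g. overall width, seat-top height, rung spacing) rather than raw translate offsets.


A four-legged stool. The seat is a 255×311×29 mm slab whose top surface is at z = 431 mm; four square legs, each 26×26 mm in cross-section, run from the floor (z = 0) to the underside of the seat, each flush with a corner of the seat. Four stretchers, 26 mm wide and 26 mm tall, connect adjacent legs with their undersides at z = 320 mm, each running between the inner faces of the legs it joins and aligned with the legs' outer faces on the other axis.


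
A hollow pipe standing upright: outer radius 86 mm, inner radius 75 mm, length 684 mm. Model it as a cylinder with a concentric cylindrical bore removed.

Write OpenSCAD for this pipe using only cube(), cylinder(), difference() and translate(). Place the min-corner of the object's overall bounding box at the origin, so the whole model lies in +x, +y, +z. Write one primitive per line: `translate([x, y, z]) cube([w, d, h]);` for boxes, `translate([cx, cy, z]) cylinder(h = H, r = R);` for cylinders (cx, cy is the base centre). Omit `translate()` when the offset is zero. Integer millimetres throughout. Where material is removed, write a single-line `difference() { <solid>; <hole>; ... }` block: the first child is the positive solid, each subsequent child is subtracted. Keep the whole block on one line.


difference() { translate([86, 86, 0]) cylinder(h = 684, r = 86); translate([86, 86, 0]) cylinder(h = 684, r = 75); }


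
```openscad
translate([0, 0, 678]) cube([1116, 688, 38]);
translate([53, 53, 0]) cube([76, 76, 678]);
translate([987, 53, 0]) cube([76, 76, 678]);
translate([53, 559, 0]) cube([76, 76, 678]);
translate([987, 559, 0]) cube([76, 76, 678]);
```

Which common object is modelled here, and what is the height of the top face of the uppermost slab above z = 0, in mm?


A table. The table height is 716 mm.

A 1116×688×38 slab sits at z = 678 on four 76 mm square posts — a table. The top surface is at 678 + 38 = 716 mm.


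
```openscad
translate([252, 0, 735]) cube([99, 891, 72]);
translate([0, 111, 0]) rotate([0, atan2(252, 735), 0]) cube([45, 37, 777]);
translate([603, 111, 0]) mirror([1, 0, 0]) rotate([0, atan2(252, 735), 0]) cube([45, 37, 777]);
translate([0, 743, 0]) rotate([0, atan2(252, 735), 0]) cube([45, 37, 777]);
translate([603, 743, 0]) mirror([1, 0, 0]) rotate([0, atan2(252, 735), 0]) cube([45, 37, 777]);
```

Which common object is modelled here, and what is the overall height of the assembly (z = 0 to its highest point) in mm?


A sawhorse. The overall height is 807 mm.

A beam across two mirrored pairs of raked legs — a sawhorse. The beam's underside is at z = 735 (matching the legs' vertical rise in atan2(252, 735)) and the beam is 72 mm tall, so its top is at 735 + 72 = 807 mm. The raked legs top out at the beam's underside, so that is the highest point.


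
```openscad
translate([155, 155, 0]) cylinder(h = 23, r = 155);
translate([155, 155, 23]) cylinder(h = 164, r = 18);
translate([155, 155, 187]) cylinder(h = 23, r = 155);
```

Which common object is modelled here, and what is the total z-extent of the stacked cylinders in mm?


A spool. The overall height is 210 mm.

Three coaxial cylinders, large–small–large — a spool. Two 23 mm flanges and a 164 mm core give 23 + 164 + 23 = 210 mm.


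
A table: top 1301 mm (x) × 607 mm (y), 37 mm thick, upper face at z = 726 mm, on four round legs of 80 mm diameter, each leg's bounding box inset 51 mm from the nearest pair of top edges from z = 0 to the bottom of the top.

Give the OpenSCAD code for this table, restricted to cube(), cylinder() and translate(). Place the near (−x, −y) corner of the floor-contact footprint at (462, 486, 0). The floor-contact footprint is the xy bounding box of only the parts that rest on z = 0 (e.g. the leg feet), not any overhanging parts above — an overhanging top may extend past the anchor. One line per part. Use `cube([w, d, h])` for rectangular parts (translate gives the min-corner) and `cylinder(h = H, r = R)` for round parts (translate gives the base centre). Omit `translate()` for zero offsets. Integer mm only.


translate([411, 435, 689]) cube([1301, 607, 37]);
translate([502, 526, 0]) cylinder(h = 689, r = 40);
translate([1621, 526, 0]) cylinder(h = 689, r = 40);
translate([502, 951, 0]) cylinder(h = 689, r = 40);
translate([1621, 951, 0]) cylinder(h = 689, r = 40);


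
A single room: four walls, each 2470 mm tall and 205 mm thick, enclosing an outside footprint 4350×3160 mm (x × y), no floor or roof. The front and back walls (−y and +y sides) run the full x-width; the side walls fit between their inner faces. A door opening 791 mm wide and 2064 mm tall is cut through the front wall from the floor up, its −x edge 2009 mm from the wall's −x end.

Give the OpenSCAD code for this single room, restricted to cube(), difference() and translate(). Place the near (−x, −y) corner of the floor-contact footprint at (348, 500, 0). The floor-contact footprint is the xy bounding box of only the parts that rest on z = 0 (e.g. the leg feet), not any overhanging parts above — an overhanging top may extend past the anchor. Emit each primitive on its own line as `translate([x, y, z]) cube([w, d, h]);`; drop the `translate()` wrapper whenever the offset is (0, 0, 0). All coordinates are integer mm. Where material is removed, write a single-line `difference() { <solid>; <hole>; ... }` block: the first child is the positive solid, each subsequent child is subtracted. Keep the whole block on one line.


difference() { translate([348, 500, 0]) cube([4350, 205, 2470]); translate([2357, 500, 0]) cube([791, 205, 2064]); }
translate([348, 3455, 0]) cube([4350, 205, 2470]);
translate([348, 705, 0]) cube([205, 2750, 2470]);
translate([4493, 705, 0]) cube([205, 2750, 2470]);


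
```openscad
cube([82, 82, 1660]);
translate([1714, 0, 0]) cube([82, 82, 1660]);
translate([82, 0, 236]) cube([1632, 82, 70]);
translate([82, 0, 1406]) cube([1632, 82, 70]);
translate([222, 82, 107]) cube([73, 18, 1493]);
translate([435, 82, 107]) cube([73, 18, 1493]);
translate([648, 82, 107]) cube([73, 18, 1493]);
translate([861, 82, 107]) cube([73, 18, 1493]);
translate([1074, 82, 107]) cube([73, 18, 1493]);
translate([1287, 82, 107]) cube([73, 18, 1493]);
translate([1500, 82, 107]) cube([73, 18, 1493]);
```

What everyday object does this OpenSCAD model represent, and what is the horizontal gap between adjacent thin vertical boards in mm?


A fence section. The picket gap is 140 mm.

Two posts, two rails, 7 pickets — a fence section. Span 1632 mm holds 7 pickets of 73 mm with 8 equal gaps: ⌊(1632 − 7·73) / 8⌋ = 140 mm.


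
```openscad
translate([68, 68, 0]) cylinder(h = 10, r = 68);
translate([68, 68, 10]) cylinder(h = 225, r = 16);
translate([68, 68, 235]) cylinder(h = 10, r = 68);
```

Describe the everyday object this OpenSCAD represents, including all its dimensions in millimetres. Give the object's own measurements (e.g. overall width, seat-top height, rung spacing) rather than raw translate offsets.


A spool: two coaxial disc flanges of radius 68 mm and thickness 10 mm, joined by a core cylinder of radius 16 mm and height 225 mm. The lower flange rests on z = 0 and the three cylinders share a vertical axis.


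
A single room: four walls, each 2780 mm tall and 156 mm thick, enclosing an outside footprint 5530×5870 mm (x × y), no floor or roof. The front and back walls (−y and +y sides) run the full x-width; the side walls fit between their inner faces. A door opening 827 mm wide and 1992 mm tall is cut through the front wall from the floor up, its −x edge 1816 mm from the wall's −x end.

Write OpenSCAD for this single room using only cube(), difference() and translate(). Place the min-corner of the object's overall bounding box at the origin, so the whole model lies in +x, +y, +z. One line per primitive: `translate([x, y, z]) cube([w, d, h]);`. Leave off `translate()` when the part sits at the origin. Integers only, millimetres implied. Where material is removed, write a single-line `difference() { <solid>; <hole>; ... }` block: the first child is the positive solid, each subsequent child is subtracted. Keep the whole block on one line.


difference() { cube([5530, 156, 2780]); translate([1816, 0, 0]) cube([827, 156, 1992]); }
translate([0, 5714, 0]) cube([5530, 156, 2780]);
translate([0, 156, 0]) cube([156, 5558, 2780]);
translate([5374, 156, 0]) cube([156, 5558, 2780]);


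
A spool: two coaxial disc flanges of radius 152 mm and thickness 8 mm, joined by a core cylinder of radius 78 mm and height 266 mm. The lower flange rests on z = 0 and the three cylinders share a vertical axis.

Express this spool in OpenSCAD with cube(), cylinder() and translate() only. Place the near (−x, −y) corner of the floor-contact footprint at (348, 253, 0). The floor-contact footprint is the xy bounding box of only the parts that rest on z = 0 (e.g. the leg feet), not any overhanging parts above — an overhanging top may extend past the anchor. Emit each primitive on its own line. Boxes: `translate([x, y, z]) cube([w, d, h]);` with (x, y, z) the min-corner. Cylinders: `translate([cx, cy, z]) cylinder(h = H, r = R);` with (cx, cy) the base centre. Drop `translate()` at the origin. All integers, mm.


translate([500, 405, 0]) cylinder(h = 8, r = 152);
translate([500, 405, 8]) cylinder(h = 266, r = 78);
translate([500, 405, 274]) cylinder(h = 8, r = 152);


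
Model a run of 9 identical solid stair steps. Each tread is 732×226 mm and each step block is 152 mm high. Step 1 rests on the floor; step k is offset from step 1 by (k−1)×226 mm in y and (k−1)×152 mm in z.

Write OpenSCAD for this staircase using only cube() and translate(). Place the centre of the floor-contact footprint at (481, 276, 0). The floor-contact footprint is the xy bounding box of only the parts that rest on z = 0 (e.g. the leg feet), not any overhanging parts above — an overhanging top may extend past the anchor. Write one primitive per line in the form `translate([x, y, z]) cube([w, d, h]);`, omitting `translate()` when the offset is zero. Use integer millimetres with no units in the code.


translate([115, 163, 0]) cube([732, 226, 152]);
translate([115, 389, 152]) cube([732, 226, 152]);
translate([115, 615, 304]) cube([732, 226, 152]);
translate([115, 841, 456]) cube([732, 226, 152]);
translate([115, 1067, 608]) cube([732, 226, 152]);
translate([115, 1293, 760]) cube([732, 226, 152]);
translate([115, 1519, 912]) cube([732, 226, 152]);
translate([115, 1745, 1064]) cube([732, 226, 152]);
translate([115, 1971, 1216]) cube([732, 226, 152]);


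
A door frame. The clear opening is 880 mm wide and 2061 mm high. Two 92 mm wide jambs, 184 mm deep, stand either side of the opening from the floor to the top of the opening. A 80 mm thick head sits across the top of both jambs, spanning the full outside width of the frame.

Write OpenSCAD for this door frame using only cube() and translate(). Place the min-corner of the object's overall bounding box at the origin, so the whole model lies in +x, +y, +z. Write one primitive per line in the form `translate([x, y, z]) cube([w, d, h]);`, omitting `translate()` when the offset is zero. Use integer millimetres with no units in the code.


cube([92, 184, 2061]);
translate([972, 0, 0]) cube([92, 184, 2061]);
translate([0, 0, 2061]) cube([1064, 184, 80]);


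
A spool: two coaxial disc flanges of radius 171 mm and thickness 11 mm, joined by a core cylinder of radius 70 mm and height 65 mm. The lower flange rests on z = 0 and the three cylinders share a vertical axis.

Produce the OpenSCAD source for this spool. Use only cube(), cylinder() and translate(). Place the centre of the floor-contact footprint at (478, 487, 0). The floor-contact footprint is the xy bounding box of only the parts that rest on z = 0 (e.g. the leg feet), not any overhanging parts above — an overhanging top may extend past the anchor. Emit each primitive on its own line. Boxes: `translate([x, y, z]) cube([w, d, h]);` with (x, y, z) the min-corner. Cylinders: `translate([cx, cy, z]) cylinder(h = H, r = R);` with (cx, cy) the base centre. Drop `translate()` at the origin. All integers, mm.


translate([478, 487, 0]) cylinder(h = 11, r = 171);
translate([478, 487, 11]) cylinder(h = 65, r = 70);
translate([478, 487, 76]) cylinder(h = 11, r = 171);


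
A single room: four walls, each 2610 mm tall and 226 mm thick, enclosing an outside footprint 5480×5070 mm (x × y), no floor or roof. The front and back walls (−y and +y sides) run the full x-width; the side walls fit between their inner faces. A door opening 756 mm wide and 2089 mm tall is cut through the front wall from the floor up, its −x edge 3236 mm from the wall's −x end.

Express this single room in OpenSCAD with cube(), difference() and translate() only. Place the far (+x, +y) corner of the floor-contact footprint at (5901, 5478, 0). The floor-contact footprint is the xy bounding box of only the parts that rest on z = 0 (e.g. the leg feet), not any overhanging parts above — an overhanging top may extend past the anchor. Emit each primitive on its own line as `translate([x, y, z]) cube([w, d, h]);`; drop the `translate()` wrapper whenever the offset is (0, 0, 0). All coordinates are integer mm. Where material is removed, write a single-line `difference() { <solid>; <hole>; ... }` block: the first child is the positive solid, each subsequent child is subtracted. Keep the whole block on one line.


difference() { translate([421, 408, 0]) cube([5480, 226, 2610]); translate([3657, 408, 0]) cube([756, 226, 2089]); }
translate([421, 5252, 0]) cube([5480, 226, 2610]);
translate([421, 634, 0]) cube([226, 4618, 2610]);
translate([5675, 634, 0]) cube([226, 4618, 2610]);


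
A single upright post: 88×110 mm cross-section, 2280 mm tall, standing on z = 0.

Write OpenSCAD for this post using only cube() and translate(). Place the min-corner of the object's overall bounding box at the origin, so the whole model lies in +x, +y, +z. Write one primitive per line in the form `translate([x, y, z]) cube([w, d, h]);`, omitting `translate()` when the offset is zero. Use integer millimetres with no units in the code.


cube([88, 110, 2280]);


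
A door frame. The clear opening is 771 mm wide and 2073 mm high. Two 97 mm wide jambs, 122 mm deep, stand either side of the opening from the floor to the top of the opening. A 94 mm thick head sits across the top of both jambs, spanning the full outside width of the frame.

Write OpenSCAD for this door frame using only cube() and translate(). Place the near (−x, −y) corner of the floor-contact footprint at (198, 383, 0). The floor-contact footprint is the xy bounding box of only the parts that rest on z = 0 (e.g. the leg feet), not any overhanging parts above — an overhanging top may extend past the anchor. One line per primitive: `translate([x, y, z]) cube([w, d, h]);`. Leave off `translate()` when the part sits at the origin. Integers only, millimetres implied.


translate([198, 383, 0]) cube([97, 122, 2073]);
translate([1066, 383, 0]) cube([97, 122, 2073]);
translate([198, 383, 2073]) cube([965, 122, 94]);


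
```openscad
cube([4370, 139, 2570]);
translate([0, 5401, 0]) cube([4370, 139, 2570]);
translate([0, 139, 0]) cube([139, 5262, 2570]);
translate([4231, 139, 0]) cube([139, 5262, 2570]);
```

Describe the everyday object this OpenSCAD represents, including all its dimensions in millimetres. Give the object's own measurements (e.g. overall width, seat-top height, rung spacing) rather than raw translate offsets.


The wall frame of a small rectangular building: four walls, each 2570 mm tall and 139 mm thick, enclosing a footprint 4370 mm (x) by 5540 mm (y) outside-to-outside, with no floor or roof. The front and back walls (the −y and +y sides) span the full width; the two side walls fit between them.


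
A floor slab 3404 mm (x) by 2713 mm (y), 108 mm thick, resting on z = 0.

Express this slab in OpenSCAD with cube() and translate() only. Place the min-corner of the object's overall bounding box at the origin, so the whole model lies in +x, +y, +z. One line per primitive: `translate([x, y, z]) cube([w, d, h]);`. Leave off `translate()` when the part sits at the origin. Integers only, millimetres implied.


cube([3404, 2713, 108]);


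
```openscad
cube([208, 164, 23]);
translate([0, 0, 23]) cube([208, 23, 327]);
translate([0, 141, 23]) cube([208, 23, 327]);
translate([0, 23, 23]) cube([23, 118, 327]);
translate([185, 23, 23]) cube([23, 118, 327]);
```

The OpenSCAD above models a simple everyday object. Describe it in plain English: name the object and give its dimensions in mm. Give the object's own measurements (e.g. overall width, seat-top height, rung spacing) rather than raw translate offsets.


An open-topped rectangular box: outside dimensions 208×164×350 mm, with a uniform wall and base thickness of 23 mm. The base is a full 208×164 slab on the floor; four walls sit on top of the base. The front and back walls (the −y and +y sides) span the full width; the two side walls fit between them.


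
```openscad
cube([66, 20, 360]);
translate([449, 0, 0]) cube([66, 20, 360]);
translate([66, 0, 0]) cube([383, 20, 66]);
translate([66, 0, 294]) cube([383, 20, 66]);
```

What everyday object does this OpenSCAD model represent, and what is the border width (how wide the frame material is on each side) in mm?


A picture frame. The border width is 66 mm.

Four thin pieces enclosing a rectangular opening — a picture frame. The two full-height stiles are 360 mm tall; the top rail sits at z = 294 and is 66 mm tall, so the border above the opening is 360 − 294 = 66 mm, matching the stile x-width.


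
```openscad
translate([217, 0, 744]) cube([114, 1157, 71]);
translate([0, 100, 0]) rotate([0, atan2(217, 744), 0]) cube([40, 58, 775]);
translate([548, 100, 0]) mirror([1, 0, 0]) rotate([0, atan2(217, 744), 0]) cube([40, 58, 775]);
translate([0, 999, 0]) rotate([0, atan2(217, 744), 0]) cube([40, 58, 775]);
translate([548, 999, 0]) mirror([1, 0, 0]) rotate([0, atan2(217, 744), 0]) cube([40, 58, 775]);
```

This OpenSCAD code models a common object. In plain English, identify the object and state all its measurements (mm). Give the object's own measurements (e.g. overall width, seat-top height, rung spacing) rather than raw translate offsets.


A sawhorse. A 114×1157×71 mm beam (x, y, z) sits on two A-frame leg pairs. Each pair is two raked legs of 40×58 mm section (58 mm along y) splaying symmetrically in x. Each leg rises 744 mm vertically over 217 mm of horizontal reach and is 775 mm long along its own axis. Every leg's outer bottom edge rests on the floor and its outer top edge meets a bottom edge of the beam — the left legs (tilting toward +x) meet the beam's −x bottom edge, the right legs (their mirror images, tilting toward −x) meet its +x bottom edge — so the leg tops tuck under the beam, the beam's underside is 744 mm above the floor, and the feet are 548 mm apart outside-to-outside with the beam centred between them. The two leg pairs are set in 100 mm from either end of the beam.


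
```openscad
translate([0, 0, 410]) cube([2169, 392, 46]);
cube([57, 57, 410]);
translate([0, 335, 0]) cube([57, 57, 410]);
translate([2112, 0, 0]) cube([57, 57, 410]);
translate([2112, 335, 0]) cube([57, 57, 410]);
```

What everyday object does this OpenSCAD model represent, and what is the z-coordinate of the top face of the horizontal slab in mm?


A bench. The seat-top height is 456 mm.

A long slab on four corner posts — a bench. The slab sits at z = 410 with thickness 46, so the top is 410 + 46 = 456 mm.


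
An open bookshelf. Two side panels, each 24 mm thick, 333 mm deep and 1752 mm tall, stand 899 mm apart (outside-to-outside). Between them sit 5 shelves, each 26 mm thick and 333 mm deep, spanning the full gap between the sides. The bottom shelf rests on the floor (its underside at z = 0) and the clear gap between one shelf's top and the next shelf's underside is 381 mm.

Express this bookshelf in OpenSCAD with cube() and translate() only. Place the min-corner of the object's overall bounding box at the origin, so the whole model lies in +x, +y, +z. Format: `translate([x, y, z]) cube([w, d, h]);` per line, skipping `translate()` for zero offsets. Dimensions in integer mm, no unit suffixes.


cube([24, 333, 1752]);
translate([875, 0, 0]) cube([24, 333, 1752]);
translate([24, 0, 0]) cube([851, 333, 26]);
translate([24, 0, 407]) cube([851, 333, 26]);
translate([24, 0, 814]) cube([851, 333, 26]);
translate([24, 0, 1221]) cube([851, 333, 26]);
translate([24, 0, 1628]) cube([851, 333, 26]);


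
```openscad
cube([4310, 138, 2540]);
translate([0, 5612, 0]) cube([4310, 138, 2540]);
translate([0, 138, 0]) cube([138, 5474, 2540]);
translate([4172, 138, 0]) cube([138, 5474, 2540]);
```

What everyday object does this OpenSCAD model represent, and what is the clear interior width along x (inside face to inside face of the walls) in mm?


A house (or room) frame. The interior width is 4034 mm.

Four 2540 mm walls enclosing a rectangle with no floor or roof — a room or house frame. Outside width is 4310 mm and wall thickness is 138 mm, so the interior width is 4310 − 2 × 138 = 4034 mm.


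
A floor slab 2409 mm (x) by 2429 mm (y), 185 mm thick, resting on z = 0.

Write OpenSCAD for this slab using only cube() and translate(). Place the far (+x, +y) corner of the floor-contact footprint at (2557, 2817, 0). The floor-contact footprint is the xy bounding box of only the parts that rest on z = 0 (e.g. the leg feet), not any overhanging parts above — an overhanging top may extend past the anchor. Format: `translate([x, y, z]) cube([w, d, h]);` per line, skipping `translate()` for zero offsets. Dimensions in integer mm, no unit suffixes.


translate([148, 388, 0]) cube([2409, 2429, 185]);


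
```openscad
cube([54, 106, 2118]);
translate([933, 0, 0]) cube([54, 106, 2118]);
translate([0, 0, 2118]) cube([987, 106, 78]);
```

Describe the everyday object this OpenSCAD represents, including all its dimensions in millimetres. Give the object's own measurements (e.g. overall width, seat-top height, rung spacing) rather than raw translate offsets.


A door frame. The clear opening is 879 mm wide and 2118 mm high. Two 54 mm wide jambs, 106 mm deep, stand either side of the opening from the floor to the top of the opening. A 78 mm thick head sits across the top of both jambs, spanning the full outside width of the frame.


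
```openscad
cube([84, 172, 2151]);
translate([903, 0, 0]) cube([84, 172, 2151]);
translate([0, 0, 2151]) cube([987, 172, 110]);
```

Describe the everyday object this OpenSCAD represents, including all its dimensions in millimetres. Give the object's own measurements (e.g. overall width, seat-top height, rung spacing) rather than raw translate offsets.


A door frame. The clear opening is 819 mm wide and 2151 mm high. Two 84 mm wide jambs, 172 mm deep, stand either side of the opening from the floor to the top of the opening. A 110 mm thick head sits across the top of both jambs, spanning the full outside width of the frame.


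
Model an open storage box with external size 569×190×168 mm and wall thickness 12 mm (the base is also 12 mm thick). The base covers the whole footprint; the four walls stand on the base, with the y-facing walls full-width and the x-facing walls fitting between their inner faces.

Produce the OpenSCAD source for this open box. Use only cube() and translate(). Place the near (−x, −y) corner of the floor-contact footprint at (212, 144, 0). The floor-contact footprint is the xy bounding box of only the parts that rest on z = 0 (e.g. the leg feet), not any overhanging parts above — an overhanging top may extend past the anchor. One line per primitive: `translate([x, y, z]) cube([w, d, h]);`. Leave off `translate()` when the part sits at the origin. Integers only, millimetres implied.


translate([212, 144, 0]) cube([569, 190, 12]);
translate([212, 144, 12]) cube([569, 12, 156]);
translate([212, 322, 12]) cube([569, 12, 156]);
translate([212, 156, 12]) cube([12, 166, 156]);
translate([769, 156, 12]) cube([12, 166, 156]);


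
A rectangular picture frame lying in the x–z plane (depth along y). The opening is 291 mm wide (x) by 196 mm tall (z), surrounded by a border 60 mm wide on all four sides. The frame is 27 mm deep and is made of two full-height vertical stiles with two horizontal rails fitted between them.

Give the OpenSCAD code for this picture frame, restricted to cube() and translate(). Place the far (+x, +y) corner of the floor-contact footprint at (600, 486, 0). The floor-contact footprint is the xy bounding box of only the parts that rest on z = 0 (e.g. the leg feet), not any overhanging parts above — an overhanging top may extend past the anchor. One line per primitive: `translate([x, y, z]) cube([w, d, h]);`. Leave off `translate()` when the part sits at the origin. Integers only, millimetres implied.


translate([189, 459, 0]) cube([60, 27, 316]);
translate([540, 459, 0]) cube([60, 27, 316]);
translate([249, 459, 0]) cube([291, 27, 60]);
translate([249, 459, 256]) cube([291, 27, 60]);


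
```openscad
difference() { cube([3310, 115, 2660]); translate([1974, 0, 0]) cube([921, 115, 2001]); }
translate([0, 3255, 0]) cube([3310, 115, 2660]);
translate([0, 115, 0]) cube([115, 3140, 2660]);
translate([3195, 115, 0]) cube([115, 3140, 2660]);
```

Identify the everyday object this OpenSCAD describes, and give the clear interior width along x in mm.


A single room. The interior width is 3080 mm.

Four walls enclosing a rectangle with a door in the front wall — a room. Outside width 3310 minus two 115 mm walls gives 3080 mm.


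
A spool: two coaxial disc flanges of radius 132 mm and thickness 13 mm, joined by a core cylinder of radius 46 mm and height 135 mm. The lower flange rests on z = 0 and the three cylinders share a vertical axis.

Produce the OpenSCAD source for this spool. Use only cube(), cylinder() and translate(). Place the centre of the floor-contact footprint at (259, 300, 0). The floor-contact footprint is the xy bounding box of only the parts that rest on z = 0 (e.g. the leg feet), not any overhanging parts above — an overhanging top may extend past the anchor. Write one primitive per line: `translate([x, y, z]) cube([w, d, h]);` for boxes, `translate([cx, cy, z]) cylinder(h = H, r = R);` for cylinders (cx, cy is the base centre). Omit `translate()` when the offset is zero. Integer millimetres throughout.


translate([259, 300, 0]) cylinder(h = 13, r = 132);
translate([259, 300, 13]) cylinder(h = 135, r = 46);
translate([259, 300, 148]) cylinder(h = 13, r = 132);


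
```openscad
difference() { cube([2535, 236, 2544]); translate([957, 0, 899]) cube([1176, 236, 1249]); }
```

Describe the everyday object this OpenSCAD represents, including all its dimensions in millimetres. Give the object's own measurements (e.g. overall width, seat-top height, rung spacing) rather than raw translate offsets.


A wall 2535 mm long (x), 236 mm thick (y), 2544 mm tall, with a rectangular window opening cut through it. The opening is 1176 mm wide and 1249 mm tall; its sill is at z = 899 mm and its near (−x) edge is 957 mm from the wall's −x end. The opening passes through the full wall thickness.


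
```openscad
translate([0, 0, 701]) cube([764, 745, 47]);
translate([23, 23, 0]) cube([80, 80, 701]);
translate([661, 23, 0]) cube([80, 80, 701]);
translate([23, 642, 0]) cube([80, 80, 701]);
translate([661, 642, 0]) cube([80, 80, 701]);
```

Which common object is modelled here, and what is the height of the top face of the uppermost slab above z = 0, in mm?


A table. The table height is 748 mm.

A 764×745×47 slab sits at z = 701 on four 80 mm square posts — a table. The top surface is at 701 + 47 = 748 mm.


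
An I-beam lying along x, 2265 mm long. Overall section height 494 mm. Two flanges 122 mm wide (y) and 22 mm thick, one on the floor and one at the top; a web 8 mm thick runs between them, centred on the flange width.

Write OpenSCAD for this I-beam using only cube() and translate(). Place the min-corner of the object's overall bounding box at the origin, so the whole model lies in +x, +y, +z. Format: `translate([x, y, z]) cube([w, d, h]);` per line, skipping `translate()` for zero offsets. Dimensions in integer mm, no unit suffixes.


cube([2265, 122, 22]);
translate([0, 57, 22]) cube([2265, 8, 450]);
translate([0, 0, 472]) cube([2265, 122, 22]);
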